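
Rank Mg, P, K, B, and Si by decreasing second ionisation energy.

K > B > P > Si > Mg

IE_2 is the cost of taking one more electron from the +1 cation: Mg⁺ still has 1 valence electron; P⁺ still has 4 valence electrons; K⁺ is the bare [Ar] core; B⁺ still has 2 valence electrons; Si⁺ still has 3 valence electrons.
Breaking into a closed-shell core is much more expensive than removing a leftover valence electron — K has the largest IE_2 here.
Valence configurations: Mg⁺ [Ne]3s¹, P⁺ [Ne]3s²3p², B⁺ [He]2s², Si⁺ [Ne]3s²3p¹.
The numbers (kJ/mol): Mg 1451, P 1907, K 3052, B 2427, Si 1577.
So the second ionization energies run Mg < Si < P < B < K.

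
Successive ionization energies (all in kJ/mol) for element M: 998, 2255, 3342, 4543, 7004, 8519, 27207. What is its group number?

Group 16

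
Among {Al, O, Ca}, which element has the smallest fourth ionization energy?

After 3 electrons have been removed, what remains? Al³⁺ is the bare [Ne] core; O³⁺ still has 3 valence electrons; Ca³⁺ is already 1 electron into the core.
Usually core removal costs more than valence removal, but here the competition is close: a tightly held n=2 valence electron can cost more to remove than an n=3 core electron, so the actual values have to decide it.
Approximate IE_4 values (kJ/mol): Al 11577, O 7469, Ca 6491.
Hence IE_4: Ca < O < Al.

Ca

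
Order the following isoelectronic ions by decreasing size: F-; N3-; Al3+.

N3- > F- > Al3+

All of these have 10 electrons, so size is governed by nuclear charge alone: the more protons, the stronger the pull on the same electron cloud, and the smaller the ion.
Nuclear charges: Al3+ (Z=13), F- (Z=9), N3- (Z=7).
Largest to smallest: N3- > F- > Al3+.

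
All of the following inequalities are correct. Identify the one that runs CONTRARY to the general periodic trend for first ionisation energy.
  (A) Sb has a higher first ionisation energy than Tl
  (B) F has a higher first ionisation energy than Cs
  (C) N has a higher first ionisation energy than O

(C)

The general trend: first ionisation energy increases across a period and decreases down a group.
(A) Sb (period 5, group 15) vs Tl (period 6, group 13): the stated order agrees with the simple trend.
(B) F (period 2, group 17) vs Cs (period 6, group 1): the stated order agrees with the simple trend.
(C) N (period 2, group 15) vs O (period 2, group 16): the stated order contradicts the simple trend.
The exception is (C): pairing an electron in O's 2p⁴ costs repulsion energy, so O ionizes more easily than half-filled N (2p³).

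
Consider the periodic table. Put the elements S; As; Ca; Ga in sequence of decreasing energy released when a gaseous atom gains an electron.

S > As > Ga > Ca

Electron affinity generally becomes more exothermic across a period toward the halogens and less exothermic down a group.
These span different periods and groups, so the two trends combine.
Ga > Ca: Ga lies to the right of Ca in period 4, so the across-period effect alone puts Ga higher.
As > Ga: both are in period 4; the period trend gives As the larger value.
S > As: both effects reinforce here, so S is clearly the higher of the two.
For reference (kJ/mol): S 200, Ca 2, Ga 29, As 78.
So from highest to lowest: S > As > Ga > Ca.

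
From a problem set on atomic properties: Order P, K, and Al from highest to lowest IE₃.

K > P > Al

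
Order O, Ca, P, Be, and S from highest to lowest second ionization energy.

O > S > P > Be > Ca

After 1 electron has been removed, what remains? O⁺ still has 5 valence electrons; Ca⁺ still has 1 valence electron; P⁺ still has 4 valence electrons; Be⁺ still has 1 valence electron; S⁺ still has 5 valence electrons.
All are still removing valence electrons, so compare the +1 ions as you would atoms: IE_2 generally rises across a period (higher Z_eff) and falls down a group (larger shell), subject to the usual subshell exceptions.
Valence configurations: O⁺ [He]2s²2p³, Ca⁺ [Ar]4s¹, P⁺ [Ne]3s²3p², Be⁺ [He]2s¹, S⁺ [Ne]3s²3p³.
Tabulated IE_2 (kJ/mol): O 3388, Ca 1145, P 1907, Be 1757, S 2252.
So the second ionization energies run Ca < Be < P < S < O.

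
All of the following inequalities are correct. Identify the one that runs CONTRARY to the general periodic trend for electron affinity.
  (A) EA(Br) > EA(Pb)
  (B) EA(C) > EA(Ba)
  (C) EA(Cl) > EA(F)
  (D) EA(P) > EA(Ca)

The general trend: electron affinity increases across a period and decreases down a group.
(A) Br (period 4, group 17) vs Pb (period 6, group 14): the stated order agrees with the simple trend.
(B) C (period 2, group 14) vs Ba (period 6, group 2): the stated order agrees with the simple trend.
(C) Cl (period 3, group 17) vs F (period 2, group 17): the stated order contradicts the simple trend.
(D) P (period 3, group 15) vs Ca (period 4, group 2): the stated order agrees with the simple trend.
The exception is (C): F's small 2p subshell makes the incoming electron feel strong e⁻–e⁻ repulsion, so Cl actually releases more energy on gaining an electron.

(C)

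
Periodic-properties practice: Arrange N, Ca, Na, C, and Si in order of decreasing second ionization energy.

Na > N > C > Si > Ca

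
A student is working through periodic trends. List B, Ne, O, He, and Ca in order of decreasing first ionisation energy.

He is in period 1, group 18; B is in period 2, group 13; O is in period 2, group 16; Ne is in period 2, group 18; Ca is in period 4, group 2.
Removing the outermost electron gets harder across a period and easier down a group.
Here both period and group differ, so the two effects have to be weighed against each other.
B > Ca: relative to Ca, both the across-period and down-group shifts push B's first ionization energy up.
O > B: both are in period 2; the period trend gives O the larger value.
Ne > O: Ne lies to the right of O in period 2, so the across-period effect alone puts Ne higher.
He > Ne: they share group 18; the group trend gives He the larger value.
For reference (kJ/mol): He 2372, B 801, O 1314, Ne 2081, Ca 590.
So from highest to lowest: He > Ne > O > B > Ca.

He, Ne, O, B, Ca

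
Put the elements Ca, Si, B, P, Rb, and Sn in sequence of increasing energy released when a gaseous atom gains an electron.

Ca, B, Rb, P, Sn, Si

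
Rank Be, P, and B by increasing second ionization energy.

Be < P < B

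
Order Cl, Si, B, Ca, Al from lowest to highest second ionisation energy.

The second ionization energy removes an electron from the +1 ion. For each element: Cl⁺ still has 6 valence electrons; Si⁺ still has 3 valence electrons; B⁺ still has 2 valence electrons; Ca⁺ still has 1 valence electron; Al⁺ still has 2 valence electrons.
All are still removing valence electrons, so compare the +1 ions as you would atoms: IE_2 generally rises across a period (higher Z_eff) and falls down a group (larger shell), subject to the usual subshell exceptions.
Valence configurations: Cl⁺ [Ne]3s²3p⁴, Si⁺ [Ne]3s²3p¹, B⁺ [He]2s², Ca⁺ [Ar]4s¹, Al⁺ [Ne]3s².
Si⁺ loses a lone 3p electron whereas Al⁺ must break into a filled 3s² pair, so IE_2(Al) > IE_2(Si) even though Si has the higher nuclear charge.
The numbers (kJ/mol): Cl 2298, Si 1577, B 2427, Ca 1145, Al 1817.
Overall IE_2 order: Ca < Si < Al < Cl < B.

Ca < Si < Al < Cl < B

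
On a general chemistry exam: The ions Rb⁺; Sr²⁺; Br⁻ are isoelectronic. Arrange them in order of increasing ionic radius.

Sr²⁺ < Rb⁺ < Br⁻

All of these have 36 electrons, so size is governed by nuclear charge alone: the more protons, the stronger the pull on the same electron cloud, and the smaller the ion.
Nuclear charges: Sr²⁺ (Z=38), Rb⁺ (Z=37), Br⁻ (Z=35).
Smallest to largest: Sr²⁺ < Rb⁺ < Br⁻.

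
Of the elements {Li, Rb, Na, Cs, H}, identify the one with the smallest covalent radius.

H

H is in period 1, group 1; Li is in period 2, group 1; Na is in period 3, group 1; Rb is in period 5, group 1; Cs is in period 6, group 1.
Radius decreases left→right (rising Z_eff, same n) and increases top→bottom (higher n).
All are in group 1, so atomic radius increases down the group.
The smallest covalent radius among these belongs to H.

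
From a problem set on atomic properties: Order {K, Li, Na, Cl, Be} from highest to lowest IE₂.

Li > Na > K > Cl > Be

IE_2 is the cost of taking one more electron from the +1 cation: K⁺ is the bare [Ar] core; Li⁺ is the bare [He] core; Na⁺ is the bare [Ne] core; Cl⁺ still has 6 valence electrons; Be⁺ still has 1 valence electron.
Core electrons are held far more tightly than valence electrons, so K, Na and Li top the IE_2 order.
Valence configurations: Cl⁺ [Ne]3s²3p⁴, Be⁺ [He]2s¹.
Approximate IE_2 values (kJ/mol): K 3052, Li 7298, Na 4562, Cl 2298, Be 1757.
Putting it together, IE_2: Be < Cl < K < Na < Li.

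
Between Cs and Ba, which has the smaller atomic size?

Cs is in period 6, group 1; Ba is in period 6, group 2.
Across a period the added protons contract the valence shell; down a group each new principal shell makes the atom larger.
All lie in period 6, so atomic radius increases right to left.
So Ba has the smaller atomic size (Ba < Cs).

Ba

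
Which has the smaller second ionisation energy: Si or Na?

After 1 electron has been removed, what remains? Si⁺ still has 3 valence electrons; Na⁺ is the bare [Ne] core.
Pulling an electron out of a noble-gas core costs far more than removing a remaining valence electron, so Na sits at the high end of IE_2.
The numbers (kJ/mol): Si 1577, Na 4562.
So the second ionization energies run Si < Na.

Si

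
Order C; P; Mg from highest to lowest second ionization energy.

IE_2 is the cost of taking one more electron from the +1 cation: C⁺ still has 3 valence electrons; P⁺ still has 4 valence electrons; Mg⁺ still has 1 valence electron.
All are still removing valence electrons, so compare the +1 ions as you would atoms: IE_2 generally rises across a period (higher Z_eff) and falls down a group (larger shell), subject to the usual subshell exceptions.
Valence configurations: C⁺ [He]2s²2p¹, P⁺ [Ne]3s²3p², Mg⁺ [Ne]3s¹.
Tabulated IE_2 (kJ/mol): C 2353, P 1907, Mg 1451.
Putting it together, IE_2: Mg < P < C.

C > P > Mg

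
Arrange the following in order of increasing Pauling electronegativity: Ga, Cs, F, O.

Cs < Ga < O < F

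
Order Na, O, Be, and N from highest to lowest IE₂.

Na > O > N > Be

After 1 electron has been removed, what remains? Na⁺ is the bare [Ne] core; O⁺ still has 5 valence electrons; Be⁺ still has 1 valence electron; N⁺ still has 4 valence electrons.
Pulling an electron out of a noble-gas core costs far more than removing a remaining valence electron, so Na sits at the high end of IE_2.
Valence configurations: O⁺ [He]2s²2p³, Be⁺ [He]2s¹, N⁺ [He]2s²2p².
The numbers (kJ/mol): Na 4562, O 3388, Be 1757, N 2856.
Overall IE_2 order: Be < N < O < Na.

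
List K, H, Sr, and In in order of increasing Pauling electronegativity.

H is in period 1, group 1; K is in period 4, group 1; Sr is in period 5, group 2; In is in period 5, group 13.
Electronegativity increases across a period and decreases down a group, tracking effective nuclear charge and atomic size.
Neither a single period nor a single group — weigh both effects.
Sr > K: period and group pull opposite ways; the across-period shift dominates (0.95 vs 0.82).
In > Sr: In lies to the right of Sr in period 5, so the across-period effect alone puts In higher.
H > In: period and group pull opposite ways; the down-group shift dominates (2.20 vs 1.78).
Approximate values (Pauling): H 2.20, K 0.82, Sr 0.95, In 1.78.
So from lowest to highest: K < Sr < In < H.

K < Sr < In < H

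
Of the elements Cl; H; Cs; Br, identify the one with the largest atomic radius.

Cs

H is in period 1, group 1; Cl is in period 3, group 17; Br is in period 4, group 17; Cs is in period 6, group 1.
Moving right in a period, electrons are added to the same shell under a stronger nuclear pull, so atoms get smaller; moving down, a new shell is opened and atoms get larger.
Neither a single period nor a single group — weigh both effects.
Cl > H: period and group pull opposite ways; the down-group shift dominates (99 vs 32 pm).
Br > Cl: Br sits below Cl in group 17, so the down-group effect alone puts Br larger.
Cs > Br: both effects reinforce here, so Cs is clearly the larger of the two.
Approximate values (pm): H 32, Cl 99, Br 114, Cs 232.
The largest atomic radius among these belongs to Cs.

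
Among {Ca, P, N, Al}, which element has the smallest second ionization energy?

Ca

IE_2 is the cost of taking one more electron from the +1 cation: Ca⁺ still has 1 valence electron; P⁺ still has 4 valence electrons; N⁺ still has 4 valence electrons; Al⁺ still has 2 valence electrons.
All are still removing valence electrons, so compare the +1 ions as you would atoms: IE_2 generally rises across a period (higher Z_eff) and falls down a group (larger shell), subject to the usual subshell exceptions.
Valence configurations: Ca⁺ [Ar]4s¹, P⁺ [Ne]3s²3p², N⁺ [He]2s²2p², Al⁺ [Ne]3s².
The numbers (kJ/mol): Ca 1145, P 1907, N 2856, Al 1817.
Overall IE_2 order: Ca < Al < P < N.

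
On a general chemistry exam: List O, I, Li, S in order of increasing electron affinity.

Li is in period 2, group 1; O is in period 2, group 16; S is in period 3, group 16; I is in period 5, group 17.
Atoms with high Z_eff and room in the valence shell (especially the halogens) have the most exothermic electron affinities.
Neither a single period nor a single group — weigh both effects.
O > Li: both are in period 2; the period trend gives O the larger value.
S > O: this pair runs against the simple trend — see the exception note.
I > S: the two effects oppose for this pair; the across-period effect wins (295 vs 200 kJ/mol).
Note the exception: S has a higher electron affinity than O, contrary to the simple trend — the compact 2p subshell of O repels the added electron more than S's larger 3p does.
For reference (kJ/mol): Li 60, O 141, S 200, I 295.
So from lowest to highest: Li < O < S < I.

Li < O < S < I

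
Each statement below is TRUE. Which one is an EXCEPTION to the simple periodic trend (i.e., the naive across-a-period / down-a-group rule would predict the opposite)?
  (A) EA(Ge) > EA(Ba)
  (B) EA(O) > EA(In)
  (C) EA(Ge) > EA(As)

(C)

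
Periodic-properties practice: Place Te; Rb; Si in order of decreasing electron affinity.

Te > Si > Rb

Si is in period 3, group 14; Rb is in period 5, group 1; Te is in period 5, group 16.
Electron affinity generally becomes more exothermic across a period toward the halogens and less exothermic down a group.
Neither a single period nor a single group — weigh both effects.
Si > Rb: both effects reinforce here, so Si is clearly the higher of the two.
Te > Si: the two effects oppose for this pair; the across-period effect wins (190 vs 134 kJ/mol).
Tabulated electron affinity (kJ/mol): Si 134, Rb 47, Te 190.
So from highest to lowest: Te > Si > Rb.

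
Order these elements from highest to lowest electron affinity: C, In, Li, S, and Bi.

Atoms with high Z_eff and room in the valence shell (especially the halogens) have the most exothermic electron affinities.
Here both period and group differ, so the two effects have to be weighed against each other.
Li > In: period and group pull opposite ways; the down-group shift dominates (60 vs 29 kJ/mol).
Bi > Li: period and group pull opposite ways; the across-period shift dominates (91 vs 60 kJ/mol).
C > Bi: the two effects oppose for this pair; the down-group effect wins (122 vs 91 kJ/mol).
S > C: the two effects oppose for this pair; the across-period effect wins (200 vs 122 kJ/mol).
Approximate values (kJ/mol): Li 60, C 122, S 200, In 29, Bi 91.
So from highest to lowest: S > C > Bi > Li > In.

S, C, Bi, Li, In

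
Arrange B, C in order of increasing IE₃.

B < C

After 2 electrons have been removed, what remains? B²⁺ still has 1 valence electron; C²⁺ still has 2 valence electrons.
All are still removing valence electrons, so compare the +2 ions as you would atoms: IE_3 generally rises across a period (higher Z_eff) and falls down a group (larger shell), subject to the usual subshell exceptions.
Valence configurations: B²⁺ [He]2s¹, C²⁺ [He]2s².
Tabulated IE_3 (kJ/mol): B 3660, C 4620.
So the third ionization energies run B < C.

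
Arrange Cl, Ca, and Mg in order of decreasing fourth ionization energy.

After 3 electrons have been removed, what remains? Cl³⁺ still has 4 valence electrons; Ca³⁺ is already 1 electron into the core; Mg³⁺ is already 1 electron into the core.
Breaking into a closed-shell core is much more expensive than removing a leftover valence electron — Ca and Mg have the largest IE_4 here.
Approximate IE_4 values (kJ/mol): Cl 5159, Ca 6491, Mg 10543.
Putting it together, IE_4: Cl < Ca < Mg.

Mg, Ca, Cl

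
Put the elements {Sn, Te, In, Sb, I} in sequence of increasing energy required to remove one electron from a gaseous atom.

In, Sn, Sb, Te, I

In is in period 5, group 13; Sn is in period 5, group 14; Sb is in period 5, group 15; Te is in period 5, group 16; I is in period 5, group 17.
IE₁ increases left→right with effective nuclear charge and decreases top→bottom as the valence shell moves farther out.
All lie in period 5, so first ionization energy increases left to right.
So from lowest to highest: In < Sn < Sb < Te < I.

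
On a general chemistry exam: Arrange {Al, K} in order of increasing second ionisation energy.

Al, K

After 1 electron has been removed, what remains? Al⁺ still has 2 valence electrons; K⁺ is the bare [Ar] core.
Core electrons are held far more tightly than valence electrons, so K tops the IE_2 order.
The numbers (kJ/mol): Al 1817, K 3052.
So the second ionization energies run Al < K.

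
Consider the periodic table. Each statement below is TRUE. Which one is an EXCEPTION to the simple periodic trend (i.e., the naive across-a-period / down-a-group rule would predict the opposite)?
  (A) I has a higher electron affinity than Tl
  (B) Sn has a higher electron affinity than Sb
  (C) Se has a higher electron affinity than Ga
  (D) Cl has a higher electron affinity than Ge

The general trend: electron affinity increases across a period and decreases down a group.
(A) I (period 5, group 17) vs Tl (period 6, group 13): the stated order agrees with the simple trend.
(B) Sn (period 5, group 14) vs Sb (period 5, group 15): the stated order contradicts the simple trend.
(C) Se (period 4, group 16) vs Ga (period 4, group 13): the stated order agrees with the simple trend.
(D) Cl (period 3, group 17) vs Ge (period 4, group 14): the stated order agrees with the simple trend.
The exception is (B): adding an electron to Sb's half-filled 5p³ is unfavourable, so Sn has the more exothermic EA.

(B)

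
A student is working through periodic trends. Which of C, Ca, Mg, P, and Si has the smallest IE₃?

P

The third ionization energy removes an electron from the +2 ion. For each element: C²⁺ still has 2 valence electrons; Ca²⁺ is the bare [Ar] core; Mg²⁺ is the bare [Ne] core; P²⁺ still has 3 valence electrons; Si²⁺ still has 2 valence electrons.
Core electrons are held far more tightly than valence electrons, so Ca and Mg top the IE_3 order.
Valence configurations: C²⁺ [He]2s², P²⁺ [Ne]3s²3p¹, Si²⁺ [Ne]3s².
P²⁺ loses a lone 3p electron whereas Si²⁺ must break into a filled 3s² pair, so IE_3(Si) > IE_3(P) even though P has the higher nuclear charge.
The numbers (kJ/mol): C 4620, Ca 4912, Mg 7733, P 2914, Si 3232.
Putting it together, IE_3: P < Si < C < Ca < Mg.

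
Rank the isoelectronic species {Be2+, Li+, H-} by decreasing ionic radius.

All of these have 2 electrons, so size is governed by nuclear charge alone: the more protons, the stronger the pull on the same electron cloud, and the smaller the ion.
Nuclear charges: Be2+ (Z=4), Li+ (Z=3), H- (Z=1).
Largest to smallest: H- > Li+ > Be2+.

H- > Li+ > Be2+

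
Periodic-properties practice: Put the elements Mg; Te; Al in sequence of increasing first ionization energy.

Mg is in period 3, group 2; Al is in period 3, group 13; Te is in period 5, group 16.
First ionization energy rises across a period (greater Z_eff holds electrons more tightly) and falls down a group (valence electrons are farther from the nucleus).
Here both period and group differ, so the two effects have to be weighed against each other.
Mg > Al: this pair runs against the simple trend — see the exception note.
Te > Mg: period and group pull opposite ways; the across-period shift dominates (869 vs 738 kJ/mol).
Note the exception: Mg has a higher first ionization energy than Al, contrary to the simple trend — Al's single 3p electron is easier to remove than one from Mg's filled 3s².
Tabulated first ionization energy (kJ/mol): Mg 738, Al 578, Te 869.
So from lowest to highest: Al < Mg < Te.

Al < Mg < Te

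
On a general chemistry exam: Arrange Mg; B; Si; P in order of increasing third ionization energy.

Consider each +2 ion: Mg²⁺ is the bare [Ne] core; B²⁺ still has 1 valence electron; Si²⁺ still has 2 valence electrons; P²⁺ still has 3 valence electrons.
Breaking into a closed-shell core is much more expensive than removing a leftover valence electron — Mg has the largest IE_3 here.
Valence configurations: B²⁺ [He]2s¹, Si²⁺ [Ne]3s², P²⁺ [Ne]3s²3p¹.
P²⁺ loses a lone 3p electron whereas Si²⁺ must break into a filled 3s² pair, so IE_3(Si) > IE_3(P) even though P has the higher nuclear charge.
Approximate IE_3 values (kJ/mol): Mg 7733, B 3660, Si 3232, P 2914.
Putting it together, IE_3: P < Si < B < Mg.

P < Si < B < Mg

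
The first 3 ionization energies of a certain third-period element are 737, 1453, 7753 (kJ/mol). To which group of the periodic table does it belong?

Look for the largest jump between consecutive ionization energies: IE3/IE2 ≈ 5.3, far larger than any earlier ratio.
That jump marks the point where a core electron is being removed. So the atom has 2 valence electrons.
A main-group element with 2 valence electrons is in group 2.

Group 2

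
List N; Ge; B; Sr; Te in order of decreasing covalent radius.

Sr > Te > Ge > B > N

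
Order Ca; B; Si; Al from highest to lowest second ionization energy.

IE_2 is the cost of taking one more electron from the +1 cation: Ca⁺ still has 1 valence electron; B⁺ still has 2 valence electrons; Si⁺ still has 3 valence electrons; Al⁺ still has 2 valence electrons.
All are still removing valence electrons, so compare the +1 ions as you would atoms: IE_2 generally rises across a period (higher Z_eff) and falls down a group (larger shell), subject to the usual subshell exceptions.
Valence configurations: Ca⁺ [Ar]4s¹, B⁺ [He]2s², Si⁺ [Ne]3s²3p¹, Al⁺ [Ne]3s².
Si⁺ loses a lone 3p electron whereas Al⁺ must break into a filled 3s² pair, so IE_2(Al) > IE_2(Si) even though Si has the higher nuclear charge.
Approximate IE_2 values (kJ/mol): Ca 1145, B 2427, Si 1577, Al 1817.
Putting it together, IE_2: Ca < Si < Al < B.

B > Al > Si > Ca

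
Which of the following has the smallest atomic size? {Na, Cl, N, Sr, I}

N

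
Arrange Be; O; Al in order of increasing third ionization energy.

Al < O < Be

IE_3 is the cost of taking one more electron from the +2 cation: Be²⁺ is the bare [He] core; O²⁺ still has 4 valence electrons; Al²⁺ still has 1 valence electron.
Core electrons are held far more tightly than valence electrons, so Be tops the IE_3 order.
Valence configurations: O²⁺ [He]2s²2p², Al²⁺ [Ne]3s¹.
Approximate IE_3 values (kJ/mol): Be 14849, O 5300, Al 2745.
Overall IE_3 order: Al < O < Be.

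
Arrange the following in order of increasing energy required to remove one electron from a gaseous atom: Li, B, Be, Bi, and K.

K < Li < Bi < B < Be

Li is in period 2, group 1; Be is in period 2, group 2; B is in period 2, group 13; K is in period 4, group 1; Bi is in period 6, group 15.
First ionization energy rises across a period (greater Z_eff holds electrons more tightly) and falls down a group (valence electrons are farther from the nucleus).
These span different periods and groups, so the two trends combine.
Li > K: Li sits above K in group 1, so the down-group effect alone puts Li higher.
Bi > Li: the two effects oppose for this pair; the across-period effect wins (703 vs 520 kJ/mol).
B > Bi: the two effects oppose for this pair; the down-group effect wins (801 vs 703 kJ/mol).
Be > B: this pair runs against the simple trend — see the exception note.
Note the exception: Be has a higher first ionization energy than B, contrary to the simple trend — removing B's lone 2p electron is easier than breaking Be's filled 2s².
Approximate values (kJ/mol): Li 520, Be 900, B 801, K 419, Bi 703.
So from lowest to highest: K < Li < Bi < B < Be.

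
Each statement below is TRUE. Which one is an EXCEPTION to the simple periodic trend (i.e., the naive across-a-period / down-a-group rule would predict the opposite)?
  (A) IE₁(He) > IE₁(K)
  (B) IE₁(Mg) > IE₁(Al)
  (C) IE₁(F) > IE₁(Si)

(B)

The general trend: IE₁ increases across a period and decreases down a group.
(A) He (period 1, group 18) vs K (period 4, group 1): the stated order agrees with the simple trend.
(B) Mg (period 3, group 2) vs Al (period 3, group 13): the stated order contradicts the simple trend.
(C) F (period 2, group 17) vs Si (period 3, group 14): the stated order agrees with the simple trend.
The exception is (B): Al's single 3p electron is easier to remove than one from Mg's filled 3s².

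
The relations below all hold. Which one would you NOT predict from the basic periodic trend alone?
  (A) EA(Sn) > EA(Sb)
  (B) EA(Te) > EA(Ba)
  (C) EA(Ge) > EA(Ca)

(A)

The general trend: electron affinity increases across a period and decreases down a group.
(A) Sn (period 5, group 14) vs Sb (period 5, group 15): the stated order contradicts the simple trend.
(B) Te (period 5, group 16) vs Ba (period 6, group 2): the stated order agrees with the simple trend.
(C) Ge (period 4, group 14) vs Ca (period 4, group 2): the stated order agrees with the simple trend.
The exception is (A): adding an electron to Sb's half-filled 5p³ is unfavourable, so Sn has the more exothermic EA.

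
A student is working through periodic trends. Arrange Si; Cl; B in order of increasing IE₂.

Si, Cl, B

After 1 electron has been removed, what remains? Si⁺ still has 3 valence electrons; Cl⁺ still has 6 valence electrons; B⁺ still has 2 valence electrons.
All are still removing valence electrons, so compare the +1 ions as you would atoms: IE_2 generally rises across a period (higher Z_eff) and falls down a group (larger shell), subject to the usual subshell exceptions.
Valence configurations: Si⁺ [Ne]3s²3p¹, Cl⁺ [Ne]3s²3p⁴, B⁺ [He]2s².
The numbers (kJ/mol): Si 1577, Cl 2298, B 2427.
So the second ionization energies run Si < Cl < B.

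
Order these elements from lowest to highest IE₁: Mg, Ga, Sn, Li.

Li, Ga, Sn, Mg

Li is in period 2, group 1; Mg is in period 3, group 2; Ga is in period 4, group 13; Sn is in period 5, group 14.
Removing the outermost electron gets harder across a period and easier down a group.
These sit on a diagonal, where the across-period and down-group effects partly cancel.
Ga > Li: period and group pull opposite ways; the across-period shift dominates (579 vs 520 kJ/mol).
Sn > Ga: period and group pull opposite ways; the across-period shift dominates (709 vs 579 kJ/mol).
Mg > Sn: the two effects oppose for this pair; the down-group effect wins (738 vs 709 kJ/mol).
For reference (kJ/mol): Li 520, Mg 738, Ga 579, Sn 709.
So from lowest to highest: Li < Ga < Sn < Mg.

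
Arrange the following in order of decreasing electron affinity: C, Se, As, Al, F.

C is in period 2, group 14; F is in period 2, group 17; Al is in period 3, group 13; As is in period 4, group 15; Se is in period 4, group 16.
Electron affinity generally becomes more exothermic across a period toward the halogens and less exothermic down a group.
Neither a single period nor a single group — weigh both effects.
As > Al: the two effects oppose for this pair; the across-period effect wins (78 vs 42 kJ/mol).
C > As: period and group pull opposite ways; the down-group shift dominates (122 vs 78 kJ/mol).
Se > C: the two effects oppose for this pair; the across-period effect wins (195 vs 122 kJ/mol).
F > Se: both effects reinforce here, so F is clearly the higher of the two.
Approximate values (kJ/mol): C 122, F 328, Al 42, As 78, Se 195.
So from highest to lowest: F > Se > C > As > Al.

F > Se > C > As > Al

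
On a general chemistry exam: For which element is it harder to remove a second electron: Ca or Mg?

Mg

IE_2 is the cost of taking one more electron from the +1 cation: Ca⁺ still has 1 valence electron; Mg⁺ still has 1 valence electron.
All are still removing valence electrons, so compare the +1 ions as you would atoms: IE_2 generally rises across a period (higher Z_eff) and falls down a group (larger shell), subject to the usual subshell exceptions.
Valence configurations: Ca⁺ [Ar]4s¹, Mg⁺ [Ne]3s¹.
Approximate IE_2 values (kJ/mol): Ca 1145, Mg 1451.
Overall IE_2 order: Ca < Mg.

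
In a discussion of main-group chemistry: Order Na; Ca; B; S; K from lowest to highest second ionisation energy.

Consider each +1 ion: Na⁺ is the bare [Ne] core; Ca⁺ still has 1 valence electron; B⁺ still has 2 valence electrons; S⁺ still has 5 valence electrons; K⁺ is the bare [Ar] core.
Pulling an electron out of a noble-gas core costs far more than removing a remaining valence electron, so K and Na sit at the high end of IE_2.
Valence configurations: Ca⁺ [Ar]4s¹, B⁺ [He]2s², S⁺ [Ne]3s²3p³.
The numbers (kJ/mol): Na 4562, Ca 1145, B 2427, S 2252, K 3052.
Overall IE_2 order: Ca < S < B < K < Na.

Ca, S, B, K, Na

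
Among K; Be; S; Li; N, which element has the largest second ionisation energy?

Consider each +1 ion: K⁺ is the bare [Ar] core; Be⁺ still has 1 valence electron; S⁺ still has 5 valence electrons; Li⁺ is the bare [He] core; N⁺ still has 4 valence electrons.
Core electrons are held far more tightly than valence electrons, so K and Li top the IE_2 order.
Valence configurations: Be⁺ [He]2s¹, S⁺ [Ne]3s²3p³, N⁺ [He]2s²2p².
The numbers (kJ/mol): K 3052, Be 1757, S 2252, Li 7298, N 2856.
So the second ionization energies run Be < S < N < K < Li.

Li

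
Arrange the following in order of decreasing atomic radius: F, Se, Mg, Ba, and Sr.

Ba, Sr, Mg, Se, F

Atomic radius shrinks across a period as nuclear charge pulls the same shell inward, and grows down a group as new shells are added.
Neither a single period nor a single group — weigh both effects.
Se > F: relative to F, both the across-period and down-group shifts push Se's atomic radius up.
Mg > Se: period and group pull opposite ways; the across-period shift dominates (139 vs 116 pm).
Sr > Mg: Sr sits below Mg in group 2, so the down-group effect alone puts Sr larger.
Ba > Sr: they share group 2; the group trend gives Ba the larger value.
Approximate values (pm): F 64, Mg 139, Se 116, Sr 185, Ba 196.
So from largest to smallest: Ba > Sr > Mg > Se > F.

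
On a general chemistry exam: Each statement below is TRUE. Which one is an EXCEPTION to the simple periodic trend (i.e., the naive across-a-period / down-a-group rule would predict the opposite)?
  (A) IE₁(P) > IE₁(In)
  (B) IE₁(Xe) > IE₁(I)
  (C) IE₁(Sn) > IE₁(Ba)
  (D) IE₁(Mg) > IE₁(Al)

The general trend: IE₁ increases across a period and decreases down a group.
(A) P (period 3, group 15) vs In (period 5, group 13): the stated order agrees with the simple trend.
(B) Xe (period 5, group 18) vs I (period 5, group 17): the stated order agrees with the simple trend.
(C) Sn (period 5, group 14) vs Ba (period 6, group 2): the stated order agrees with the simple trend.
(D) Mg (period 3, group 2) vs Al (period 3, group 13): the stated order contradicts the simple trend.
The exception is (D): Al's single 3p electron is easier to remove than one from Mg's filled 3s².

(D)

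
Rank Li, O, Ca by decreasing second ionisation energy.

Li > O > Ca

After 1 electron has been removed, what remains? Li⁺ is the bare [He] core; O⁺ still has 5 valence electrons; Ca⁺ still has 1 valence electron.
Core electrons are held far more tightly than valence electrons, so Li tops the IE_2 order.
Valence configurations: O⁺ [He]2s²2p³, Ca⁺ [Ar]4s¹.
Approximate IE_2 values (kJ/mol): Li 7298, O 3388, Ca 1145.
So the second ionization energies run Ca < O < Li.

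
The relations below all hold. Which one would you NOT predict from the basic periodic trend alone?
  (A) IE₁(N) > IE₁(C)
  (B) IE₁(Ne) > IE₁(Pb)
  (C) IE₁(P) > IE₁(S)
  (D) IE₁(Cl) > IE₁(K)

(C)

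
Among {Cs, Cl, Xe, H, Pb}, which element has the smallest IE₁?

Cs

H is in period 1, group 1; Cl is in period 3, group 17; Xe is in period 5, group 18; Cs is in period 6, group 1; Pb is in period 6, group 14.
IE₁ increases left→right with effective nuclear charge and decreases top→bottom as the valence shell moves farther out.
Here both period and group differ, so the two effects have to be weighed against each other.
Pb > Cs: both are in period 6; the period trend gives Pb the larger value.
Xe > Pb: relative to Pb, both the across-period and down-group shifts push Xe's first ionization energy up.
Cl > Xe: the two effects oppose for this pair; the down-group effect wins (1251 vs 1170 kJ/mol).
H > Cl: the two effects oppose for this pair; the down-group effect wins (1312 vs 1251 kJ/mol).
Tabulated first ionization energy (kJ/mol): H 1312, Cl 1251, Xe 1170, Cs 376, Pb 716.
The smallest IE₁ among these belongs to Cs.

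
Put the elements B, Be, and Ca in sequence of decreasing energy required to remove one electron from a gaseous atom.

Be is in period 2, group 2; B is in period 2, group 13; Ca is in period 4, group 2.
Removing the outermost electron gets harder across a period and easier down a group.
Here both period and group differ, so the two effects have to be weighed against each other.
B > Ca: relative to Ca, both the across-period and down-group shifts push B's first ionization energy up.
Be > B: this pair runs against the simple trend — see the exception note.
Note the exception: Be has a higher first ionization energy than B, contrary to the simple trend — removing B's lone 2p electron is easier than breaking Be's filled 2s².
For reference (kJ/mol): Be 900, B 801, Ca 590.
So from highest to lowest: Be > B > Ca.

Be, B, Ca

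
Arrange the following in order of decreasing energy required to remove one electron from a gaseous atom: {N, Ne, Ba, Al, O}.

Ne > N > O > Al > Ba

N is in period 2, group 15; O is in period 2, group 16; Ne is in period 2, group 18; Al is in period 3, group 13; Ba is in period 6, group 2.
First ionization energy rises across a period (greater Z_eff holds electrons more tightly) and falls down a group (valence electrons are farther from the nucleus).
These span different periods and groups, so the two trends combine.
Al > Ba: relative to Ba, both the across-period and down-group shifts push Al's first ionization energy up.
O > Al: both effects reinforce here, so O is clearly the higher of the two.
N > O: this pair runs against the simple trend — see the exception note.
Ne > N: Ne lies to the right of N in period 2, so the across-period effect alone puts Ne higher.
Note the exception: N has a higher first ionization energy than O, contrary to the simple trend — pairing an electron in O's 2p⁴ costs repulsion energy, so O ionizes more easily than half-filled N (2p³).
For reference (kJ/mol): N 1402, O 1314, Ne 2081, Al 578, Ba 503.
So from highest to lowest: Ne > N > O > Al > Ba.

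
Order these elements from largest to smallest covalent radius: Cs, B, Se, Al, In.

Across a period the added protons contract the valence shell; down a group each new principal shell makes the atom larger.
Neither a single period nor a single group — weigh both effects.
Se > B: period and group pull opposite ways; the down-group shift dominates (116 vs 85 pm).
Al > Se: the two effects oppose for this pair; the across-period effect wins (126 vs 116 pm).
In > Al: In sits below Al in group 13, so the down-group effect alone puts In larger.
Cs > In: relative to In, both the across-period and down-group shifts push Cs's atomic radius up.
Approximate values (pm): B 85, Al 126, Se 116, In 142, Cs 232.
So from largest to smallest: Cs > In > Al > Se > B.

Cs > In > Al > Se > B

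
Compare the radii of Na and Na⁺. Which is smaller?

Na⁺

Forming Na⁺ removes 1 electron from Na. Fewer electrons for the same nuclear charge means less shielding and a higher Z_eff on the remaining electrons, and for main-group metals the entire outer shell is lost.
A cation is smaller than its parent atom: Na⁺ < Na.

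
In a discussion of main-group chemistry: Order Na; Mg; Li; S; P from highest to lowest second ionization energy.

Li, Na, S, P, Mg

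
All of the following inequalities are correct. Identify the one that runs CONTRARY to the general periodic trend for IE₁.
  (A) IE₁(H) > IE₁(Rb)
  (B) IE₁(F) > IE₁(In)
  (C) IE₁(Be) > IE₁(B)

(C)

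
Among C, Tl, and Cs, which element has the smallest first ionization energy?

Cs

C is in period 2, group 14; Cs is in period 6, group 1; Tl is in period 6, group 13.
IE₁ increases left→right with effective nuclear charge and decreases top→bottom as the valence shell moves farther out.
Here both period and group differ, so the two effects have to be weighed against each other.
Tl > Cs: Tl lies to the right of Cs in period 6, so the across-period effect alone puts Tl higher.
C > Tl: both effects reinforce here, so C is clearly the higher of the two.
Tabulated first ionization energy (kJ/mol): C 1086, Cs 376, Tl 589.
The smallest first ionization energy among these belongs to Cs.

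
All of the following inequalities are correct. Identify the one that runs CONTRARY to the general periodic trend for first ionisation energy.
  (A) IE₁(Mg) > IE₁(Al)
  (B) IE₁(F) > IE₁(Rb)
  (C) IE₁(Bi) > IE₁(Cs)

(A)

The general trend: first ionisation energy increases across a period and decreases down a group.
(A) Mg (period 3, group 2) vs Al (period 3, group 13): the stated order contradicts the simple trend.
(B) F (period 2, group 17) vs Rb (period 5, group 1): the stated order agrees with the simple trend.
(C) Bi (period 6, group 15) vs Cs (period 6, group 1): the stated order agrees with the simple trend.
The exception is (A): Al's single 3p electron is easier to remove than one from Mg's filled 3s².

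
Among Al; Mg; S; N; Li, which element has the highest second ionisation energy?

Li

The second ionization energy removes an electron from the +1 ion. For each element: Al⁺ still has 2 valence electrons; Mg⁺ still has 1 valence electron; S⁺ still has 5 valence electrons; N⁺ still has 4 valence electrons; Li⁺ is the bare [He] core.
Pulling an electron out of a noble-gas core costs far more than removing a remaining valence electron, so Li sits at the high end of IE_2.
Valence configurations: Al⁺ [Ne]3s², Mg⁺ [Ne]3s¹, S⁺ [Ne]3s²3p³, N⁺ [He]2s²2p².
Approximate IE_2 values (kJ/mol): Al 1817, Mg 1451, S 2252, N 2856, Li 7298.
Putting it together, IE_2: Mg < Al < S < N < Li.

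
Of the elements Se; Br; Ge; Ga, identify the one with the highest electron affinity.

Ga is in period 4, group 13; Ge is in period 4, group 14; Se is in period 4, group 16; Br is in period 4, group 17.
EA tends to increase across a period and decrease down a group, though the pattern is less regular than for IE or radius.
All lie in period 4, so electron affinity increases left to right.
The highest electron affinity among these belongs to Br.

Br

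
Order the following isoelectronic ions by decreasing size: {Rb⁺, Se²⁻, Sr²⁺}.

Se²⁻ > Rb⁺ > Sr²⁺

All of these have 36 electrons, so size is governed by nuclear charge alone: the more protons, the stronger the pull on the same electron cloud, and the smaller the ion.
Nuclear charges: Sr²⁺ (Z=38), Rb⁺ (Z=37), Se²⁻ (Z=34).
Largest to smallest: Se²⁻ > Rb⁺ > Sr²⁺.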